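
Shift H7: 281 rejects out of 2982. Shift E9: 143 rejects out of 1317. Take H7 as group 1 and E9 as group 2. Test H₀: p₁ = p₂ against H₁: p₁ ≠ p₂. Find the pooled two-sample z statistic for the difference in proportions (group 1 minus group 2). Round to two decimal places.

p̂₁ = 281/2982 ≈ 0.0942, p̂₂ = 143/1317 ≈ 0.1086.
Pooled p̂ = (281+143)/(2982+1317) = 424/4299 = 0.0986.
SE = √(0.0889002 × 0.00109465) = 0.0099.
z = (0.0942 − 0.1086)/0.0099 = -0.0144/0.0099 = -1.45.
p-value = 2·P(Z > 1.454) ≈ 0.1458.

z = -1.45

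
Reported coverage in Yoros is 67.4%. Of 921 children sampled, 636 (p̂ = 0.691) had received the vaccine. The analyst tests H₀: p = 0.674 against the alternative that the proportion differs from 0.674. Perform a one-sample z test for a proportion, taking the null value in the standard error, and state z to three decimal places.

z = 1.072

p̂ = 636/921 ≈ 0.690554.
SE = √(p₀(1−p₀)/n) = √(0.21972/921) = 0.015446.
z = (0.690554 − 0.674)/0.015446 = 0.016554/0.015446 = 1.072.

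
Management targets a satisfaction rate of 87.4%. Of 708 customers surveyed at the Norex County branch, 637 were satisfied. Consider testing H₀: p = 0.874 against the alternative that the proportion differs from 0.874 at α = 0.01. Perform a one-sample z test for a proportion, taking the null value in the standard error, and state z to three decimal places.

z = 2.062

p̂ = 637/708 = 0.899718.
Under H₀, SE = √(0.874·0.126/708) = √(0.000155542) = 0.012472.
z = (0.899718 − 0.874)/0.012472 = 0.025718/0.012472 = 2.062.
Two-sided p-value ≈ 2·Φ(−2.062) = 0.0392, so at α = 0.01 we fail to reject H₀.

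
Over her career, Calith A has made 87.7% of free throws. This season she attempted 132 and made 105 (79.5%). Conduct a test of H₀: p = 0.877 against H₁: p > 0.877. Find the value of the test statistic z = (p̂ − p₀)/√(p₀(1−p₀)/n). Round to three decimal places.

p̂ = 105/132 = 0.795455.
Standard error under H₀: √(0.877×0.123/132) = 0.028587.
z = (0.795455 − 0.877)/0.028587 = -0.081545/0.028587 = -2.853.
p-value = P(Z > -2.853) ≈ 0.9978.

z = -2.853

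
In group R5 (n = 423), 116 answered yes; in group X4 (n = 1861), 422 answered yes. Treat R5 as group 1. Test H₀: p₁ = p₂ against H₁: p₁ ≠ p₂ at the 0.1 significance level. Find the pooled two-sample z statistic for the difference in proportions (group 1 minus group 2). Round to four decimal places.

z = 2.0769

p̂₁ = 116/423 ≈ 0.274232, p̂₂ = 422/1861 ≈ 0.226760.
Pooled p̂ = (116+422)/(423+1861) = 538/2284 = 0.235552.
SE = √(0.180067 × 0.00290141) = 0.022857.
z = (0.274232 − 0.226760)/0.022857 = 0.047472/0.022857 = 2.0769.
p-value = 2·P(Z > 2.077) ≈ 0.0378, so at α = 0.1 we reject H₀.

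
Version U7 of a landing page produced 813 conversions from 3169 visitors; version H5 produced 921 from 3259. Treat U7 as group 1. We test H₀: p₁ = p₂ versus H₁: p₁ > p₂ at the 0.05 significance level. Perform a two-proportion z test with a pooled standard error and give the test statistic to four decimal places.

z = -2.3530

p̂₁ = 813/3169 ≈ 0.2565478, p̂₂ = 921/3259 ≈ 0.2826020.
Pooled p̂ = (813+921)/(3169+3259) = 1734/6428 = 0.2697573.
SE = √(p̂(1−p̂)(1/n₁+1/n₂)) = √(0.2697573·0.7302427·0.0006224) = √(0.000122605) = 0.0110727.
z = (0.2565478 − 0.2826020)/0.0110727 = -0.0260542/0.0110727 = -2.3530.
p-value = P(Z > -2.353) ≈ 0.9907, so at α = 0.05 we fail to reject H₀.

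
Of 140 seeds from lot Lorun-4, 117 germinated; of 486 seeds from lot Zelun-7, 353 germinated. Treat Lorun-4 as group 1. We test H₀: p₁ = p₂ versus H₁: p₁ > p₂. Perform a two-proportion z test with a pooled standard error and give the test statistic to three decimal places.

p̂₁ = 117/140 ≈ 0.83571, p̂₂ = 353/486 ≈ 0.72634.
Pooled p̂ = (117+353)/(140+486) = 470/626 = 0.75080.
SE = √(p̂(1−p̂)(1/n₁+1/n₂)) = √(0.75080·0.24920·0.00920047) = √(0.00172141) = 0.04149.
z = (0.83571 − 0.72634)/0.04149 = 0.10937/0.04149 = 2.636.
p-value = P(Z > 2.636) ≈ 0.0042.

z = 2.636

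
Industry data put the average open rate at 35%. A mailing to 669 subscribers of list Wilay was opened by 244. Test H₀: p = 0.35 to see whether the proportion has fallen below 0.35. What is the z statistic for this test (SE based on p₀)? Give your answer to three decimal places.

p̂ = 244/669 = 0.36472.
SE = √(p₀(1−p₀)/n) = √(0.2275/669) = 0.01844.
z = (0.36472 − 0.35)/0.01844 = 0.01472/0.01844 = 0.798.
p-value = P(Z < 0.798) ≈ 0.7877.

z = 0.798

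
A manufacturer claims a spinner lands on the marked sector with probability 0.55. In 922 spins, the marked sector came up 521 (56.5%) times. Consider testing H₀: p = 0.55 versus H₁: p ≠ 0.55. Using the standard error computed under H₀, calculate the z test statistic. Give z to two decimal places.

p̂ = 521/922 = 0.5651.
Under H₀, SE = √(0.55·0.45/922) = √(0.000268438) = 0.0164.
z = (0.5651 − 0.55)/0.0164 = 0.0151/0.0164 = 0.92.

z = 0.92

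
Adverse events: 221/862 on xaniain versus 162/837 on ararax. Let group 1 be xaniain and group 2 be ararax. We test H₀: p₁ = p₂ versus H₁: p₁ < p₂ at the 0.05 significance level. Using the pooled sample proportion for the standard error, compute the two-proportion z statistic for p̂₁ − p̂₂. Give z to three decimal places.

p̂₁ = 221/862 ≈ 0.256381, p̂₂ = 162/837 ≈ 0.193548.
Pooled p̂ = (221+162)/(862+837) = 383/1699 = 0.225427.
SE = √(p̂(1−p̂)(1/n₁+1/n₂)) = √(0.225427·0.774573·0.00235484) = √(0.000411177) = 0.020277.
z = (0.256381 − 0.193548)/0.020277 = 0.062833/0.020277 = 3.099.
p-value = P(Z < 3.099) ≈ 0.9990, so at α = 0.05 we fail to reject H₀.

z = 3.099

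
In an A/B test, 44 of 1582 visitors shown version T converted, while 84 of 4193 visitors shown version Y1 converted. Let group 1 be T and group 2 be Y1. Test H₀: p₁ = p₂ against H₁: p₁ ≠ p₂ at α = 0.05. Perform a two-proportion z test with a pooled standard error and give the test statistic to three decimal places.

p̂₁ = 44/1582 = 0.027813, p̂₂ = 84/4193 = 0.020033.
Pooled p̂ = (44+84)/(1582+4193) = 128/5775 = 0.022165.
SE = √(p̂(1−p̂)(1/n₁+1/n₂)) = √(0.022165·0.977835·0.000870604) = √(1.88688e-05) = 0.004344.
z = (0.027813 − 0.020033)/0.004344 = 0.007780/0.004344 = 1.791.
Two-sided p-value ≈ 2·Φ(−1.791) = 0.0733, so at α = 0.05 we fail to reject H₀.

z = 1.791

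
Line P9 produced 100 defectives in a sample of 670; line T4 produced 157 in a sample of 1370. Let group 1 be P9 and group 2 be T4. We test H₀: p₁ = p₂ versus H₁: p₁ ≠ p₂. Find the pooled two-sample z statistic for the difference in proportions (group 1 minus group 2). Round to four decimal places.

z = 2.2153

p̂₁ = 100/670 ≈ 0.1492537, p̂₂ = 157/1370 ≈ 0.1145985.
Pooled p̂ = (100+157)/(670+1370) = 257/2040 = 0.1259804.
SE = √(p̂(1−p̂)(1/n₁+1/n₂)) = √(0.1259804·0.8740196·0.00222246) = √(0.000244714) = 0.0156433.
z = (0.1492537 − 0.1145985)/0.0156433 = 0.0346552/0.0156433 = 2.2153.
p-value = 2·P(Z > 2.215) ≈ 0.0267.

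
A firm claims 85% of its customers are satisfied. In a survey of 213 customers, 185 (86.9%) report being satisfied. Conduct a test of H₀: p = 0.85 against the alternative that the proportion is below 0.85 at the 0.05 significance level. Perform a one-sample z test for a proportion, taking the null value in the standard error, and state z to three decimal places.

z = 0.758

p̂ = 185/213 ≈ 0.86854.
SE = √(p₀(1−p₀)/n) = √(0.1275/213) = 0.02447.
z = (0.86854 − 0.85)/0.02447 = 0.01854/0.02447 = 0.758.
p-value = P(Z < 0.758) ≈ 0.7758. With α = 0.05, fail to reject H₀.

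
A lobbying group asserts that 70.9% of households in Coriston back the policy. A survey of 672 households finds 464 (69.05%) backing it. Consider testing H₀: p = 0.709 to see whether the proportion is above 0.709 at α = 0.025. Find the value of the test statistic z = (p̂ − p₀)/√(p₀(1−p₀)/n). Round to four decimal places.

p̂ = 464/672 = 0.690476.
SE = √(p₀(1−p₀)/n) = √(0.20632/672) = 0.017522.
z = (0.690476 − 0.709)/0.017522 = -0.018524/0.017522 = -1.0572.
p-value = P(Z > -1.057) ≈ 0.8548. With α = 0.025, fail to reject H₀.

z = -1.0572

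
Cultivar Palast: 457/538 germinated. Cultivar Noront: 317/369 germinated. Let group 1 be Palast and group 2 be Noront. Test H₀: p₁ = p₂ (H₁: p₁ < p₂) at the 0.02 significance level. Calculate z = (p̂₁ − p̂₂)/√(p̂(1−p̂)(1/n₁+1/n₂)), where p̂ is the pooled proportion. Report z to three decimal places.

z = -0.403

p̂₁ = 457/538 = 0.84944, p̂₂ = 317/369 = 0.85908.
Pooled p̂ = (457+317)/(538+369) = 774/907 = 0.85336.
SE = √(0.125135 × 0.00456876) = 0.02391.
z = (0.84944 − 0.85908)/0.02391 = -0.00964/0.02391 = -0.403.
p-value = P(Z < -0.403) ≈ 0.3435. With α = 0.02, fail to reject H₀.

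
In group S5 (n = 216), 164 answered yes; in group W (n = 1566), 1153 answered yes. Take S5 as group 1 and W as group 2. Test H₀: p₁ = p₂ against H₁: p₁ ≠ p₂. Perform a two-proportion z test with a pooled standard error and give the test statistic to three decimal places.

p̂₁ = 164/216 ≈ 0.75926, p̂₂ = 1153/1566 ≈ 0.73627.
Pooled p̂ = (164+1153)/(216+1566) = 1317/1782 = 0.73906.
SE = √(p̂(1−p̂)(1/n₁+1/n₂)) = √(0.73906·0.26094·0.0052682) = √(0.00101598) = 0.03187.
z = (0.75926 − 0.73627)/0.03187 = 0.02299/0.03187 = 0.721.

z = 0.721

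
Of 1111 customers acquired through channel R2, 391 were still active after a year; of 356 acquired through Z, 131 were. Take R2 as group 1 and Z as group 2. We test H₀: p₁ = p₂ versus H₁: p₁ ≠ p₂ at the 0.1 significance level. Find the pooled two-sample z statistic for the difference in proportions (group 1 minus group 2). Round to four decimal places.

z = -0.5502

p̂₁ = 391/1111 ≈ 0.351935, p̂₂ = 131/356 ≈ 0.367978.
Pooled p̂ = (391+131)/(1111+356) = 522/1467 = 0.355828.
SE = √(p̂(1−p̂)(1/n₁+1/n₂)) = √(0.355828·0.644172·0.00370908) = √(0.000850175) = 0.029158.
z = (0.351935 − 0.367978)/0.029158 = -0.016043/0.029158 = -0.5502.
Two-sided p-value ≈ 2·Φ(−0.550) = 0.5822; since p > α = 0.1, fail to reject H₀.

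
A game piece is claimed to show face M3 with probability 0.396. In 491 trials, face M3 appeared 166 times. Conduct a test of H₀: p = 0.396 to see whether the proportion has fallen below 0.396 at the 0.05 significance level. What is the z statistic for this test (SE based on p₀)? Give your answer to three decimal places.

z = -2.624

p̂ = 166/491 = 0.33809.
SE = √(p₀(1−p₀)/n) = √(0.23918/491) = 0.02207.
z = (0.33809 − 0.396)/0.02207 = -0.05791/0.02207 = -2.624.
p-value = P(Z < -2.624) ≈ 0.0043, so at α = 0.05 we reject H₀.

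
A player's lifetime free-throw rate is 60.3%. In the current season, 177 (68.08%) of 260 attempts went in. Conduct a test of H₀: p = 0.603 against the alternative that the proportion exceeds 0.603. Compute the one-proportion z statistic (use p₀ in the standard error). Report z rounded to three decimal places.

z = 2.563

p̂ = 177/260 = 0.68077.
SE = √(p₀(1−p₀)/n) = √(0.23939/260) = 0.03034.
z = (0.68077 − 0.603)/0.03034 = 0.07777/0.03034 = 2.563.
p-value = P(Z > 2.563) ≈ 0.0052.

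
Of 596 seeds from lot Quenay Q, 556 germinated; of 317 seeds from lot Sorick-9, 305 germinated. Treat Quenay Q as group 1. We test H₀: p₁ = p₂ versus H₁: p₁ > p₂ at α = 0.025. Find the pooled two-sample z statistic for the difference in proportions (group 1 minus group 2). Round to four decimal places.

z = -1.8161

p̂₁ = 556/596 = 0.932886, p̂₂ = 305/317 = 0.962145.
Pooled p̂ = (556+305)/(596+317) = 861/913 = 0.943045.
SE = √(p̂(1−p̂)(1/n₁+1/n₂)) = √(0.943045·0.056955·0.00483243) = √(0.000259555) = 0.016111.
z = (0.932886 − 0.962145)/0.016111 = -0.029259/0.016111 = -1.8161.
p-value = P(Z > -1.816) ≈ 0.9653, so at α = 0.025 we fail to reject H₀.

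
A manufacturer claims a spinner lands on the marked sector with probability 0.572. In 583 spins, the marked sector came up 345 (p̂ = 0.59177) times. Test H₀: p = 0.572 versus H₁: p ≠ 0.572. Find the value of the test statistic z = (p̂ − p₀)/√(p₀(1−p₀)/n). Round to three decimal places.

z = 0.965

p̂ = 345/583 = 0.59177.
Standard error under H₀: √(0.572×0.428/583) = 0.02049.
z = (0.59177 − 0.572)/0.02049 = 0.01977/0.02049 = 0.965.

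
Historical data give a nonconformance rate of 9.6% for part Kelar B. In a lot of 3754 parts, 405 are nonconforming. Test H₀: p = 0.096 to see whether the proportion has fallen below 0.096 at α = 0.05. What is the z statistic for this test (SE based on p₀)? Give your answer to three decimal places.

p̂ = 405/3754 = 0.107885.
SE = √(p₀(1−p₀)/n) = √(0.086784/3754) = 0.004808.
z = (0.107885 − 0.096)/0.004808 = 0.011885/0.004808 = 2.472.
p-value = P(Z < 2.472) ≈ 0.9933; since p > α = 0.05, fail to reject H₀.

z = 2.472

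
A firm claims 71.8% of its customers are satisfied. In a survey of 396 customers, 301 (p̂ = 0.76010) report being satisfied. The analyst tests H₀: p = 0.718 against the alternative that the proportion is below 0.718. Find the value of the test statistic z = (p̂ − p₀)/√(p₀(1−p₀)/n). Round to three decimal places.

p̂ = 301/396 = 0.76010.
Under H₀, SE = √(0.718·0.282/396) = √(0.000511303) = 0.02261.
z = (0.76010 − 0.718)/0.02261 = 0.04210/0.02261 = 1.862.
p-value = P(Z < 1.862) ≈ 0.9687.

z = 1.862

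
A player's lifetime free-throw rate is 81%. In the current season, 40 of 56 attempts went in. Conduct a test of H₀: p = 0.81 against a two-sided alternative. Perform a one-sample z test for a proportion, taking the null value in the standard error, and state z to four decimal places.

p̂ = 40/56 = 0.714286.
SE = √(p₀(1−p₀)/n) = √(0.1539/56) = 0.052423.
z = (0.714286 − 0.81)/0.052423 = -0.095714/0.052423 = -1.8258.

z = -1.8258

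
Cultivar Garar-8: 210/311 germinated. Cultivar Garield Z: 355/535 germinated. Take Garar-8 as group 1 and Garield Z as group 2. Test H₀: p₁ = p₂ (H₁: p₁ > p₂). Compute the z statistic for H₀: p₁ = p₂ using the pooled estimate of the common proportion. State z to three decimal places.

p̂₁ = 210/311 = 0.67524, p̂₂ = 355/535 = 0.66355.
Pooled p̂ = (210+355)/(311+535) = 565/846 = 0.66785.
SE = √(p̂(1−p̂)(1/n₁+1/n₂)) = √(0.66785·0.33215·0.00508459) = √(0.0011279) = 0.03358.
z = (0.67524 − 0.66355)/0.03358 = 0.01169/0.03358 = 0.348.
p-value = P(Z > 0.348) ≈ 0.3639.

z = 0.348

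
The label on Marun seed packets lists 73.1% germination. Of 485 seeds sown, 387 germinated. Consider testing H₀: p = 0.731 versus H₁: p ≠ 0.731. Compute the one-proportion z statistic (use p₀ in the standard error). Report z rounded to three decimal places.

p̂ = 387/485 = 0.79794.
Under H₀, SE = √(0.731·0.269/485) = √(0.000405441) = 0.02014.
z = (0.79794 − 0.731)/0.02014 = 0.06694/0.02014 = 3.324.
p-value = 2·P(Z > 3.324) ≈ 0.0009.

z = 3.324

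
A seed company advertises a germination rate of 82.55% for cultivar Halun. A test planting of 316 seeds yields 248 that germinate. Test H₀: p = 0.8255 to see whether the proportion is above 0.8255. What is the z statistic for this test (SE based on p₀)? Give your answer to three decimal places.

p̂ = 248/316 ≈ 0.78481.
SE = √(p₀(1−p₀)/n) = √(0.14405/316) = 0.02135.
z = (0.78481 − 0.8255)/0.02135 = -0.04069/0.02135 = -1.906.
p-value = P(Z > -1.906) ≈ 0.9717.

z = -1.906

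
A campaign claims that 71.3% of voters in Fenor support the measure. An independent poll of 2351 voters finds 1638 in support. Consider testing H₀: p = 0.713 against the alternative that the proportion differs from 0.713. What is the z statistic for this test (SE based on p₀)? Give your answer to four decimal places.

z = -1.7445

p̂ = 1638/2351 = 0.6967248.
SE = √(p₀(1−p₀)/n) = √(0.20463/2351) = 0.0093295.
z = (0.6967248 − 0.713)/0.0093295 = -0.0162752/0.0093295 = -1.7445.
p-value = 2·P(Z > 1.744) ≈ 0.0811.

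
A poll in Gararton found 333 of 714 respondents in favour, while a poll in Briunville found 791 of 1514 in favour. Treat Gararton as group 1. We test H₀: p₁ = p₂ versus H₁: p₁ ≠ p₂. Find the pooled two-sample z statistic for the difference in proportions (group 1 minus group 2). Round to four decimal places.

z = -2.4702

p̂₁ = 333/714 = 0.466387, p̂₂ = 791/1514 = 0.522457.
Pooled p̂ = (333+791)/(714+1514) = 1124/2228 = 0.504488.
SE = √(0.24998 × 0.00206106) = 0.022699.
z = (0.466387 − 0.522457)/0.022699 = -0.056070/0.022699 = -2.4702.
Two-sided p-value ≈ 2·Φ(−2.470) = 0.0135.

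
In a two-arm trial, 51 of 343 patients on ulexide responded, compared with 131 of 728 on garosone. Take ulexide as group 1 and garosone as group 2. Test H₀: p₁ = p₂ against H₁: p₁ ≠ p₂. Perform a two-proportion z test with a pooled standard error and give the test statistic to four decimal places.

p̂₁ = 51/343 = 0.148688, p̂₂ = 131/728 = 0.179945.
Pooled p̂ = (51+131)/(343+728) = 182/1071 = 0.169935.
SE = √(p̂(1−p̂)(1/n₁+1/n₂)) = √(0.169935·0.830065·0.00428908) = √(0.000605004) = 0.024597.
z = (0.148688 − 0.179945)/0.024597 = -0.031257/0.024597 = -1.2708.
Two-sided p-value ≈ 2·Φ(−1.271) = 0.2038.

z = -1.2708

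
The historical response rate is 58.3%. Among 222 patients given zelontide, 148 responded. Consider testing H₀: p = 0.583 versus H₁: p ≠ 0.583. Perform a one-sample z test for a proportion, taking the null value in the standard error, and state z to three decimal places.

z = 2.528

p̂ = 148/222 ≈ 0.666667.
Standard error under H₀: √(0.583×0.417/222) = 0.033092.
z = (0.666667 − 0.583)/0.033092 = 0.083667/0.033092 = 2.528.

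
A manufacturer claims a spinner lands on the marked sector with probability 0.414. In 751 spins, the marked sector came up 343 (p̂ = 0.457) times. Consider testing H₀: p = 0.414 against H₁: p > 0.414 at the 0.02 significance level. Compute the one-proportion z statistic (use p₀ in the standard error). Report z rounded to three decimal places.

p̂ = 343/751 ≈ 0.45672.
SE = √(p₀(1−p₀)/n) = √(0.2426/751) = 0.01797.
z = (0.45672 − 0.414)/0.01797 = 0.04272/0.01797 = 2.377.
p-value = P(Z > 2.377) ≈ 0.0087, so at α = 0.02 we reject H₀.

z = 2.377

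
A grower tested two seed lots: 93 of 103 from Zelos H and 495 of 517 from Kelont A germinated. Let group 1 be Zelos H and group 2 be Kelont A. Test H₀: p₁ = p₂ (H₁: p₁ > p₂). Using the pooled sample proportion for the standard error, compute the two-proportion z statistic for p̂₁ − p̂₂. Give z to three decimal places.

p̂₁ = 93/103 = 0.902913, p̂₂ = 495/517 = 0.957447.
Pooled p̂ = (93+495)/(103+517) = 588/620 = 0.948387.
SE = √(0.048949 × 0.011643) = 0.023873.
z = (0.902913 − 0.957447)/0.023873 = -0.054534/0.023873 = -2.284.
p-value = P(Z > -2.284) ≈ 0.9888.

z = -2.284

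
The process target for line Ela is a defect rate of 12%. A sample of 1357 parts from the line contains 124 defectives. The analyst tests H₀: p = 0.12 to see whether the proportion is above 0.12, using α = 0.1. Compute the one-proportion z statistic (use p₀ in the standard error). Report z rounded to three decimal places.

p̂ = 124/1357 = 0.09138.
Standard error under H₀: √(0.12×0.88/1357) = 0.00882.
z = (0.09138 − 0.12)/0.00882 = -0.02862/0.00882 = -3.245.
p-value = P(Z > -3.245) ≈ 0.9994; since p > α = 0.1, fail to reject H₀.

z = -3.245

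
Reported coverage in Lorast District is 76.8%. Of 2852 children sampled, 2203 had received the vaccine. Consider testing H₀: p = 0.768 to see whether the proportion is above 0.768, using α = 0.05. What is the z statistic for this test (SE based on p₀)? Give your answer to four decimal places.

p̂ = 2203/2852 = 0.7724404.
Under H₀, SE = √(0.768·0.232/2852) = √(6.24741e-05) = 0.0079041.
z = (0.7724404 − 0.768)/0.0079041 = 0.0044404/0.0079041 = 0.5618.
p-value = P(Z > 0.562) ≈ 0.2871. With α = 0.05, fail to reject H₀.

z = 0.5618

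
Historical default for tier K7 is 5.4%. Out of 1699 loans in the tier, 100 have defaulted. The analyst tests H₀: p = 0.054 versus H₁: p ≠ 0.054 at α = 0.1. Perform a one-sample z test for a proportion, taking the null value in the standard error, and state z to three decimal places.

p̂ = 100/1699 ≈ 0.058858.
SE = √(p₀(1−p₀)/n) = √(0.051084/1699) = 0.005483.
z = (0.058858 − 0.054)/0.005483 = 0.004858/0.005483 = 0.886.
Two-sided p-value ≈ 2·Φ(−0.886) = 0.3756. With α = 0.1, fail to reject H₀.

z = 0.886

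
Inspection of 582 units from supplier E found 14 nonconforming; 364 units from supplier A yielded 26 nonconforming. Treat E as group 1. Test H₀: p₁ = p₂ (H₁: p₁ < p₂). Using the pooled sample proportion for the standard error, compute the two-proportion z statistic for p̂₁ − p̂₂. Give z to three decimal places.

z = -3.523

p̂₁ = 14/582 = 0.02405, p̂₂ = 26/364 = 0.07143.
Pooled p̂ = (14+26)/(582+364) = 40/946 = 0.04228.
SE = √(0.0404954 × 0.00446547) = 0.01345.
z = (0.02405 − 0.07143)/0.01345 = -0.04738/0.01345 = -3.523.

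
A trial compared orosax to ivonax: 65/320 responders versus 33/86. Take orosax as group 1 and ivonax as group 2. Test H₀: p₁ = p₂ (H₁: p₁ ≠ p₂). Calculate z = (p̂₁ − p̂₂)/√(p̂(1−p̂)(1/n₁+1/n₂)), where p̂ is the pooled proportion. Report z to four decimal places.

p̂₁ = 65/320 ≈ 0.203125, p̂₂ = 33/86 ≈ 0.383721.
Pooled p̂ = (65+33)/(320+86) = 98/406 = 0.241379.
SE = √(0.183115 × 0.0147529) = 0.051976.
z = (0.203125 − 0.383721)/0.051976 = -0.180596/0.051976 = -3.4746.
p-value = 2·P(Z > 3.475) ≈ 0.0005.

z = -3.4746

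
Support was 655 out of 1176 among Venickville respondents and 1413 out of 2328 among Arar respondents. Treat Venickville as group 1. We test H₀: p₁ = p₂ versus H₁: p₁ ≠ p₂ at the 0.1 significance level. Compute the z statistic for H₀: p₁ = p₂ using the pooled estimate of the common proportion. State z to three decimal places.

z = -2.841

p̂₁ = 655/1176 = 0.556973, p̂₂ = 1413/2328 = 0.606959.
Pooled p̂ = (655+1413)/(1176+2328) = 2068/3504 = 0.590183.
SE = √(0.241867 × 0.00127989) = 0.017594.
z = (0.556973 − 0.606959)/0.017594 = -0.049986/0.017594 = -2.841.
p-value = 2·P(Z > 2.841) ≈ 0.0045, so at α = 0.1 we reject H₀.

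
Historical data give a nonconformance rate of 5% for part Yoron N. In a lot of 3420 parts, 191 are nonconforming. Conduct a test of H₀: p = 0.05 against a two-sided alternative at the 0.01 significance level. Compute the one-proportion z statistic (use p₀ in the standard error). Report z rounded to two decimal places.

p̂ = 191/3420 ≈ 0.0558.
Under H₀, SE = √(0.05·0.95/3420) = √(1.38889e-05) = 0.0037.
z = (0.0558 − 0.05)/0.0037 = 0.0058/0.0037 = 1.57.
p-value = 2·P(Z > 1.569) ≈ 0.1166. With α = 0.01, fail to reject H₀.

z = 1.57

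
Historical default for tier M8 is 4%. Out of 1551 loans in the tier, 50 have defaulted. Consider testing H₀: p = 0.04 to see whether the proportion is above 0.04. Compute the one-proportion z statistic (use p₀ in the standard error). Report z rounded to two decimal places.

z = -1.56

p̂ = 50/1551 = 0.0322.
SE = √(p₀(1−p₀)/n) = √(0.0384/1551) = 0.0050.
z = (0.0322 − 0.04)/0.0050 = -0.0078/0.0050 = -1.56.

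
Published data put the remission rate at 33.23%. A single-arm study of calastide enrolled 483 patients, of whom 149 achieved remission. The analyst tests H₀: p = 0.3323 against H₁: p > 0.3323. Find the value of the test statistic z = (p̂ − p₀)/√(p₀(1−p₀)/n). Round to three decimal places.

z = -1.111

p̂ = 149/483 = 0.30849.
Standard error under H₀: √(0.3323×0.6677/483) = 0.02143.
z = (0.30849 − 0.3323)/0.02143 = -0.02381/0.02143 = -1.111.
p-value = P(Z > -1.111) ≈ 0.8667.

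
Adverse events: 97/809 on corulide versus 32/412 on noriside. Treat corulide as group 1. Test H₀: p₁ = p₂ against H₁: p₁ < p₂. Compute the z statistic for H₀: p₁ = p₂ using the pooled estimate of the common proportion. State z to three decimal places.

z = 2.270

p̂₁ = 97/809 ≈ 0.11990, p̂₂ = 32/412 ≈ 0.07767.
Pooled p̂ = (97+32)/(809+412) = 129/1221 = 0.10565.
SE = √(0.0944889 × 0.00366328) = 0.01860.
z = (0.11990 − 0.07767)/0.01860 = 0.04223/0.01860 = 2.270.
p-value = P(Z < 2.270) ≈ 0.9884.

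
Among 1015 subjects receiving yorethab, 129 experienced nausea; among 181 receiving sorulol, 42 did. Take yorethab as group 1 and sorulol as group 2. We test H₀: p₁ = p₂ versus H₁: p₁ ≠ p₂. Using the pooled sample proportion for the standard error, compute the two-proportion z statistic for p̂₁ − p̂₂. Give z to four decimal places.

p̂₁ = 129/1015 = 0.1270936, p̂₂ = 42/181 = 0.2320442.
Pooled p̂ = (129+42)/(1015+181) = 171/1196 = 0.1429766.
SE = √(0.122534 × 0.00651008) = 0.0282437.
z = (0.1270936 − 0.2320442)/0.0282437 = -0.1049506/0.0282437 = -3.7159.

z = -3.7159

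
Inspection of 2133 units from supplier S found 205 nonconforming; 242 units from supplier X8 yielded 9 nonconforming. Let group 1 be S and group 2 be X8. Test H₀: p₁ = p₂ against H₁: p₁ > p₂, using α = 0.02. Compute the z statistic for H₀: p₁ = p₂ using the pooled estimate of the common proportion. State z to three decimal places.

p̂₁ = 205/2133 = 0.09611, p̂₂ = 9/242 = 0.03719.
Pooled p̂ = (205+9)/(2133+242) = 214/2375 = 0.09011.
SE = √(0.0819863 × 0.00460105) = 0.01942.
z = (0.09611 − 0.03719)/0.01942 = 0.05892/0.01942 = 3.034.
p-value = P(Z > 3.034) ≈ 0.0012, so at α = 0.02 we reject H₀.

z = 3.034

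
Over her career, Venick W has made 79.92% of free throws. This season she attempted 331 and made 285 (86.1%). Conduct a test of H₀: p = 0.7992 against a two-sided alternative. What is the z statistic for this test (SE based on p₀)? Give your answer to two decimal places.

z = 2.81

p̂ = 285/331 ≈ 0.8610.
SE = √(p₀(1−p₀)/n) = √(0.16048/331) = 0.0220.
z = (0.8610 − 0.7992)/0.0220 = 0.0618/0.0220 = 2.81.
p-value = 2·P(Z > 2.808) ≈ 0.0050.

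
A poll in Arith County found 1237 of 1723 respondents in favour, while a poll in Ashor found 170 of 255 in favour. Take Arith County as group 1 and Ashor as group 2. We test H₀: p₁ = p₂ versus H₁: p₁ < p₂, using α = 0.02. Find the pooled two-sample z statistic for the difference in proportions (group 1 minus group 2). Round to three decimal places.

p̂₁ = 1237/1723 ≈ 0.71793, p̂₂ = 170/255 ≈ 0.66667.
Pooled p̂ = (1237+170)/(1723+255) = 1407/1978 = 0.71132.
SE = √(0.205342 × 0.00450195) = 0.03040.
z = (0.71793 − 0.66667)/0.03040 = 0.05126/0.03040 = 1.686.
p-value = P(Z < 1.686) ≈ 0.9541, so at α = 0.02 we fail to reject H₀.

z = 1.686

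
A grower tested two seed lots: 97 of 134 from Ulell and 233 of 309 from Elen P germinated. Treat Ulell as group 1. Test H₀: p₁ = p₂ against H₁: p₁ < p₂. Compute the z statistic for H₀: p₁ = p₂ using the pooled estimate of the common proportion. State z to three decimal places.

z = -0.669

p̂₁ = 97/134 = 0.72388, p̂₂ = 233/309 = 0.75405.
Pooled p̂ = (97+233)/(134+309) = 330/443 = 0.74492.
SE = √(0.190014 × 0.0106989) = 0.04509.
z = (0.72388 − 0.75405)/0.04509 = -0.03017/0.04509 = -0.669.
p-value = P(Z < -0.669) ≈ 0.2517.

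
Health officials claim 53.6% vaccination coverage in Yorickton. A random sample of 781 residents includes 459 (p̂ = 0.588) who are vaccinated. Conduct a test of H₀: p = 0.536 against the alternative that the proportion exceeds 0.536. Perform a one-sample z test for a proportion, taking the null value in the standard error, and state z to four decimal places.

p̂ = 459/781 = 0.587708.
SE = √(p₀(1−p₀)/n) = √(0.2487/781) = 0.017845.
z = (0.587708 − 0.536)/0.017845 = 0.051708/0.017845 = 2.8976.
p-value = P(Z > 2.898) ≈ 0.0019.

z = 2.8976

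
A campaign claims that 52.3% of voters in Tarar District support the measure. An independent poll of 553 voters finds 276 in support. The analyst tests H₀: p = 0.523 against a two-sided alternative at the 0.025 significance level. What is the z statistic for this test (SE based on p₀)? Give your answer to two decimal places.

p̂ = 276/553 = 0.4991.
SE = √(p₀(1−p₀)/n) = √(0.24947/553) = 0.0212.
z = (0.4991 − 0.523)/0.0212 = -0.0239/0.0212 = -1.13.
p-value = 2·P(Z > 1.125) ≈ 0.2604; since p > α = 0.025, fail to reject H₀.

z = -1.13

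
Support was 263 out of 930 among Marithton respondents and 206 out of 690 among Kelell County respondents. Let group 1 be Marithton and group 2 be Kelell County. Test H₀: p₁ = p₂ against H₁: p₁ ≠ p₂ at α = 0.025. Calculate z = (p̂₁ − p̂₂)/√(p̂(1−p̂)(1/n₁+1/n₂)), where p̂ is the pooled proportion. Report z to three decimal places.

z = -0.691

p̂₁ = 263/930 ≈ 0.28280, p̂₂ = 206/690 ≈ 0.29855.
Pooled p̂ = (263+206)/(930+690) = 469/1620 = 0.28951.
SE = √(0.205692 × 0.00252454) = 0.02279.
z = (0.28280 − 0.29855)/0.02279 = -0.01575/0.02279 = -0.691.
p-value = 2·P(Z > 0.691) ≈ 0.4893; since p > α = 0.025, fail to reject H₀.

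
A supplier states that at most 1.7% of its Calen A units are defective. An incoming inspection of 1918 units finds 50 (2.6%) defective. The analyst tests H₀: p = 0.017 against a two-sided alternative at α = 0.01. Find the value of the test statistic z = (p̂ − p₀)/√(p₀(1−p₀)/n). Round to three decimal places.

p̂ = 50/1918 ≈ 0.026069.
SE = √(p₀(1−p₀)/n) = √(0.016711/1918) = 0.002952.
z = (0.026069 − 0.017)/0.002952 = 0.009069/0.002952 = 3.072.
Two-sided p-value ≈ 2·Φ(−3.072) = 0.0021. With α = 0.01, reject H₀.

z = 3.072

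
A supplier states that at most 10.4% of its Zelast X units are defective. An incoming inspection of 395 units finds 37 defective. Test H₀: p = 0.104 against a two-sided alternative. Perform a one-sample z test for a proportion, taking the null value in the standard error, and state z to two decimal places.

p̂ = 37/395 = 0.0937.
SE = √(p₀(1−p₀)/n) = √(0.093184/395) = 0.0154.
z = (0.0937 − 0.104)/0.0154 = -0.0103/0.0154 = -0.67.

z = -0.67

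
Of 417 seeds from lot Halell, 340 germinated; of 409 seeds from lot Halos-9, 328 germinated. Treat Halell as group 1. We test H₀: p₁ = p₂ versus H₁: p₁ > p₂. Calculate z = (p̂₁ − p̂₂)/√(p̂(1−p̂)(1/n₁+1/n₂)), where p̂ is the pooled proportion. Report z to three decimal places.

z = 0.489

p̂₁ = 340/417 = 0.81535, p̂₂ = 328/409 = 0.80196.
Pooled p̂ = (340+328)/(417+409) = 668/826 = 0.80872.
SE = √(0.154694 × 0.00484307) = 0.02737.
z = (0.81535 − 0.80196)/0.02737 = 0.01339/0.02737 = 0.489.
p-value = P(Z > 0.489) ≈ 0.3123.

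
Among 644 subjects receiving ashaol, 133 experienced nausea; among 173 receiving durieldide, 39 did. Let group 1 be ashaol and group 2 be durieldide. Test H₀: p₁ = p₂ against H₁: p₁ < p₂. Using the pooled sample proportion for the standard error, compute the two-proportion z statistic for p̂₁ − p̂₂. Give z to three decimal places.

z = -0.542

p̂₁ = 133/644 ≈ 0.20652, p̂₂ = 39/173 ≈ 0.22543.
Pooled p̂ = (133+39)/(644+173) = 172/817 = 0.21053.
SE = √(p̂(1−p̂)(1/n₁+1/n₂)) = √(0.21053·0.78947·0.00733314) = √(0.0012188) = 0.03491.
z = (0.20652 − 0.22543)/0.03491 = -0.01891/0.03491 = -0.542.
p-value = P(Z < -0.542) ≈ 0.2940.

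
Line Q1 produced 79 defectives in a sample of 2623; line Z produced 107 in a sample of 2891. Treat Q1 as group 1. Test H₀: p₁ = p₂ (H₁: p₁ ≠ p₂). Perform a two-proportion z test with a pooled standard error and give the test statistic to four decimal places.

p̂₁ = 79/2623 = 0.0301182, p̂₂ = 107/2891 = 0.0370114.
Pooled p̂ = (79+107)/(2623+2891) = 186/5514 = 0.0337323.
SE = √(p̂(1−p̂)(1/n₁+1/n₂)) = √(0.0337323·0.9662677·0.000727144) = √(2.37009e-05) = 0.0048684.
z = (0.0301182 − 0.0370114)/0.0048684 = -0.0068932/0.0048684 = -1.4159.

z = -1.4159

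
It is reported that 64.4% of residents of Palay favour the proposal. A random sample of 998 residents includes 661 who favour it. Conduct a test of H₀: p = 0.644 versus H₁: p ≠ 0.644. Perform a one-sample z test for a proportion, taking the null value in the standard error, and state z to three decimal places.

p̂ = 661/998 = 0.662325.
Under H₀, SE = √(0.644·0.356/998) = √(0.000229723) = 0.015157.
z = (0.662325 − 0.644)/0.015157 = 0.018325/0.015157 = 1.209.

z = 1.209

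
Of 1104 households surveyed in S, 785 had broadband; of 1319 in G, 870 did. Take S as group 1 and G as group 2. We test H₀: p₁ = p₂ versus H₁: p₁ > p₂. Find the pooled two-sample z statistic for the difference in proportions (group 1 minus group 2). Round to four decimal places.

p̂₁ = 785/1104 ≈ 0.711051, p̂₂ = 870/1319 ≈ 0.659591.
Pooled p̂ = (785+870)/(1104+1319) = 1655/2423 = 0.683038.
SE = √(0.216497 × 0.00166395) = 0.018980.
z = (0.711051 − 0.659591)/0.018980 = 0.051460/0.018980 = 2.7113.
p-value = P(Z > 2.711) ≈ 0.0034.

z = 2.7113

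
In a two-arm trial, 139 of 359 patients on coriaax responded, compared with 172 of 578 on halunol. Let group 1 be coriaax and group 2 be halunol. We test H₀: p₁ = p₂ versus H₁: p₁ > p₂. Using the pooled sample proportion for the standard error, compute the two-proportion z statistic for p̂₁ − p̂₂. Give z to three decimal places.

z = 2.832

p̂₁ = 139/359 ≈ 0.38719, p̂₂ = 172/578 ≈ 0.29758.
Pooled p̂ = (139+172)/(359+578) = 311/937 = 0.33191.
SE = √(p̂(1−p̂)(1/n₁+1/n₂)) = √(0.33191·0.66809·0.00451562) = √(0.00100132) = 0.03164.
z = (0.38719 − 0.29758)/0.03164 = 0.08961/0.03164 = 2.832.
p-value = P(Z > 2.832) ≈ 0.0023.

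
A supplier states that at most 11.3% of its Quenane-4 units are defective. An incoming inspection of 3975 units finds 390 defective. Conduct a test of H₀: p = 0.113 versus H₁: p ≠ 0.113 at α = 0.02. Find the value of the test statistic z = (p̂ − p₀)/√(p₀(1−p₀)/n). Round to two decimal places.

z = -2.96

p̂ = 390/3975 ≈ 0.098113.
Standard error under H₀: √(0.113×0.887/3975) = 0.005021.
z = (0.098113 − 0.113)/0.005021 = -0.014887/0.005021 = -2.96.
p-value = 2·P(Z > 2.965) ≈ 0.0030; since p < α = 0.02, reject H₀.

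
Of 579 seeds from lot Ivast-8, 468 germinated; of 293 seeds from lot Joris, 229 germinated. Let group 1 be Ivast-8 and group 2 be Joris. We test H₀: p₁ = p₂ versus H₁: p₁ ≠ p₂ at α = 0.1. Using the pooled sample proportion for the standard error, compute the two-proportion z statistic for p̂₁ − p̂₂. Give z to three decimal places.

z = 0.931

p̂₁ = 468/579 = 0.80829, p̂₂ = 229/293 = 0.78157.
Pooled p̂ = (468+229)/(579+293) = 697/872 = 0.79931.
SE = √(p̂(1−p̂)(1/n₁+1/n₂)) = √(0.79931·0.20069·0.00514009) = √(0.000824533) = 0.02871.
z = (0.80829 − 0.78157)/0.02871 = 0.02672/0.02871 = 0.931.
Two-sided p-value ≈ 2·Φ(−0.931) = 0.3521; since p > α = 0.1, fail to reject H₀.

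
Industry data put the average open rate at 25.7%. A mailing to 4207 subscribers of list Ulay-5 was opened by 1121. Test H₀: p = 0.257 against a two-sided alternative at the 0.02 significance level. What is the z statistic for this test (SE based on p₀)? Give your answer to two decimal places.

z = 1.40

p̂ = 1121/4207 = 0.26646.
SE = √(p₀(1−p₀)/n) = √(0.19095/4207) = 0.00674.
z = (0.26646 − 0.257)/0.00674 = 0.00946/0.00674 = 1.40.
Two-sided p-value ≈ 2·Φ(−1.404) = 0.1602. With α = 0.02, fail to reject H₀.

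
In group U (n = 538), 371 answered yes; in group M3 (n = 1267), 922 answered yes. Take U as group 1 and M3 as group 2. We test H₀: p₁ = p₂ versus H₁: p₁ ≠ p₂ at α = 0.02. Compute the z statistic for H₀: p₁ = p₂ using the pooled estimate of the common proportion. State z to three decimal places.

p̂₁ = 371/538 = 0.68959, p̂₂ = 922/1267 = 0.72770.
Pooled p̂ = (371+922)/(538+1267) = 1293/1805 = 0.71634.
SE = √(0.203195 × 0.002648) = 0.02320.
z = (0.68959 − 0.72770)/0.02320 = -0.03811/0.02320 = -1.643.
Two-sided p-value ≈ 2·Φ(−1.643) = 0.1004. With α = 0.02, fail to reject H₀.

z = -1.643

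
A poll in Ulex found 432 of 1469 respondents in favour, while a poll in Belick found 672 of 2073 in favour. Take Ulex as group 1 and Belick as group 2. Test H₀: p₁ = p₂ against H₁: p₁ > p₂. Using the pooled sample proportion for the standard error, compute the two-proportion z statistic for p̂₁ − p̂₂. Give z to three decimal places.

p̂₁ = 432/1469 = 0.294078, p̂₂ = 672/2073 = 0.324168.
Pooled p̂ = (432+672)/(1469+2073) = 1104/3542 = 0.311688.
SE = √(p̂(1−p̂)(1/n₁+1/n₂)) = √(0.311688·0.688312·0.00116313) = √(0.000249536) = 0.015797.
z = (0.294078 − 0.324168)/0.015797 = -0.030090/0.015797 = -1.905.

z = -1.905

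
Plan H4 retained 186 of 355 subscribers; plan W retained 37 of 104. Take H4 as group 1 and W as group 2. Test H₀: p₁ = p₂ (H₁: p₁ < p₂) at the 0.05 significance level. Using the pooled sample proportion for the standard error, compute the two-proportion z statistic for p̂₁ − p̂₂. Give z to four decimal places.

z = 3.0178

p̂₁ = 186/355 = 0.523944, p̂₂ = 37/104 = 0.355769.
Pooled p̂ = (186+37)/(355+104) = 223/459 = 0.485839.
SE = √(0.249799 × 0.0124323) = 0.055728.
z = (0.523944 − 0.355769)/0.055728 = 0.168175/0.055728 = 3.0178.
p-value = P(Z < 3.018) ≈ 0.9987; since p > α = 0.05, fail to reject H₀.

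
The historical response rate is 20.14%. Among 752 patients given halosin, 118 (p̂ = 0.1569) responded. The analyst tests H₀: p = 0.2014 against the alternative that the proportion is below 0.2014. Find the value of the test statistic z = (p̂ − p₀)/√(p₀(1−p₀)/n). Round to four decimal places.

z = -3.0418

p̂ = 118/752 ≈ 0.1569149.
SE = √(p₀(1−p₀)/n) = √(0.16084/752) = 0.0146246.
z = (0.1569149 − 0.2014)/0.0146246 = -0.0444851/0.0146246 = -3.0418.
p-value = P(Z < -3.042) ≈ 0.0012.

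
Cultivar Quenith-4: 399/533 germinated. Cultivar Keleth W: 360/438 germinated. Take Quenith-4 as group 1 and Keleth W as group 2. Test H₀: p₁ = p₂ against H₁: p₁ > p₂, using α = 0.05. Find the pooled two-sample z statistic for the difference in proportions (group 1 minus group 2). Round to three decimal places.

z = -2.752

p̂₁ = 399/533 ≈ 0.748593, p̂₂ = 360/438 ≈ 0.821918.
Pooled p̂ = (399+360)/(533+438) = 759/971 = 0.781668.
SE = √(0.170663 × 0.00415928) = 0.026643.
z = (0.748593 − 0.821918)/0.026643 = -0.073325/0.026643 = -2.752.
p-value = P(Z > -2.752) ≈ 0.9970, so at α = 0.05 we fail to reject H₀.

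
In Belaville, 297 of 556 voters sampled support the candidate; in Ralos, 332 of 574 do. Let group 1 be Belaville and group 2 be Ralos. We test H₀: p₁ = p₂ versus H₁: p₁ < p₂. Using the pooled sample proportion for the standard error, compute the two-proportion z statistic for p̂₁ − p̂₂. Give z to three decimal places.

z = -1.496

p̂₁ = 297/556 = 0.53417, p̂₂ = 332/574 = 0.57840.
Pooled p̂ = (297+332)/(556+574) = 629/1130 = 0.55664.
SE = √(0.246792 × 0.00354072) = 0.02956.
z = (0.53417 − 0.57840)/0.02956 = -0.04423/0.02956 = -1.496.
p-value = P(Z < -1.496) ≈ 0.0673.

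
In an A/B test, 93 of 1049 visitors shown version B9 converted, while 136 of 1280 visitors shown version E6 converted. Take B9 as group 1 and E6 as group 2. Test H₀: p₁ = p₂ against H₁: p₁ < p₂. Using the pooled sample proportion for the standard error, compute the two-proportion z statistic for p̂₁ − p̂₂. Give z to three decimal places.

p̂₁ = 93/1049 ≈ 0.08866, p̂₂ = 136/1280 ≈ 0.10625.
Pooled p̂ = (93+136)/(1049+1280) = 229/2329 = 0.09833.
SE = √(p̂(1−p̂)(1/n₁+1/n₂)) = √(0.09833·0.90167·0.00173454) = √(0.00015378) = 0.01240.
z = (0.08866 − 0.10625)/0.01240 = -0.01759/0.01240 = -1.419.
p-value = P(Z < -1.419) ≈ 0.0780.

z = -1.419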